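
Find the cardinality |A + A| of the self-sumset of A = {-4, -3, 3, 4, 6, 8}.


A + A = {a + a' : a, a' ∈ A}; |A| = 6.
General bounds: 2|A| - 1 ≤ |A + A| ≤ |A|(|A|+1)/2, i.e. 11 ≤ |A + A| ≤ 21.
Lower bound 2|A|-1 is attained iff A is an arithmetic progression.
Enumerate sums a + a' for a ≤ a' (symmetric, so this suffices):
a = -4: -4+-4=-8, -4+-3=-7, -4+3=-1, -4+4=0, -4+6=2, -4+8=4
a = -3: -3+-3=-6, -3+3=0, -3+4=1, -3+6=3, -3+8=5
a = 3: 3+3=6, 3+4=7, 3+6=9, 3+8=11
a = 4: 4+4=8, 4+6=10, 4+8=12
a = 6: 6+6=12, 6+8=14
a = 8: 8+8=16
Distinct sums: {-8, -7, -6, -1, 0, 1, 2, 3, 4, 5, 6, 7, 8, 9, 10, 11, 12, 14, 16}
|A + A| = 19

|A + A| = 19


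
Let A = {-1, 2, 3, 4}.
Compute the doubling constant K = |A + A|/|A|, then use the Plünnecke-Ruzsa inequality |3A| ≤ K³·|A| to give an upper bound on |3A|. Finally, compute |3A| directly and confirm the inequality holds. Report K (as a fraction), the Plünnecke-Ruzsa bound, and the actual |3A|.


|A| = 4.
Step 1: Compute A + A by enumerating all 16 pairs.
A + A = {-2, 1, 2, 3, 4, 5, 6, 7, 8}, so |A + A| = 9.
Step 2: Doubling constant K = |A + A|/|A| = 9/4 = 9/4 ≈ 2.2500.
Step 3: Plünnecke-Ruzsa gives |3A| ≤ K³·|A| = (2.2500)³ · 4 ≈ 45.5625.
Step 4: Compute 3A = A + A + A directly by enumerating all triples (a,b,c) ∈ A³; |3A| = 14.
Step 5: Check 14 ≤ 45.5625? Yes ✓.

K = 9/4, Plünnecke-Ruzsa bound K³|A| ≈ 45.5625, |3A| = 14, inequality holds.


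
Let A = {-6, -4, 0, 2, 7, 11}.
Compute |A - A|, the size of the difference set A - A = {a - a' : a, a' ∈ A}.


A - A = {a - a' : a, a' ∈ A}; |A| = 6.
Bounds: 2|A|-1 ≤ |A - A| ≤ |A|² - |A| + 1, i.e. 11 ≤ |A - A| ≤ 31.
Note: 0 ∈ A - A always (from a - a). The set is symmetric: if d ∈ A - A then -d ∈ A - A.
Enumerate nonzero differences d = a - a' with a > a' (then include -d):
Positive differences: {2, 4, 5, 6, 7, 8, 9, 11, 13, 15, 17}
Full difference set: {0} ∪ (positive diffs) ∪ (negative diffs).
|A - A| = 1 + 2·11 = 23 (matches direct enumeration: 23).

|A - A| = 23


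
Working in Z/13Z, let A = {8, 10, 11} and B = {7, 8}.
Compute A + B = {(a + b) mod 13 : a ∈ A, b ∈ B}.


Work in Z/13Z: reduce every sum a + b modulo 13.
Enumerate all 6 pairs:
a = 8: 8+7=2, 8+8=3
a = 10: 10+7=4, 10+8=5
a = 11: 11+7=5, 11+8=6
Distinct residues collected: {2, 3, 4, 5, 6}
|A + B| = 5 (out of 13 total residues).

A + B = {2, 3, 4, 5, 6}


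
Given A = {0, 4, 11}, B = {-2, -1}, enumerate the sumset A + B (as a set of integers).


A + B = {a + b : a ∈ A, b ∈ B}.
Enumerate all |A|·|B| = 3·2 = 6 pairs (a, b) and collect distinct sums.
a = 0: 0+-2=-2, 0+-1=-1
a = 4: 4+-2=2, 4+-1=3
a = 11: 11+-2=9, 11+-1=10
Collecting distinct sums: A + B = {-2, -1, 2, 3, 9, 10}
|A + B| = 6

A + B = {-2, -1, 2, 3, 9, 10}


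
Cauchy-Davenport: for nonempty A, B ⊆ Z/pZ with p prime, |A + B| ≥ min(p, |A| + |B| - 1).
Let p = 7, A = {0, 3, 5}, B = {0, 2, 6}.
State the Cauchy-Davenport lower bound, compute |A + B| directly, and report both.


Cauchy-Davenport: |A + B| ≥ min(p, |A| + |B| - 1) for A, B nonempty in Z/pZ.
|A| = 3, |B| = 3, p = 7.
CD lower bound = min(7, 3 + 3 - 1) = min(7, 5) = 5.
Compute A + B mod 7 directly:
a = 0: 0+0=0, 0+2=2, 0+6=6
a = 3: 3+0=3, 3+2=5, 3+6=2
a = 5: 5+0=5, 5+2=0, 5+6=4
A + B = {0, 2, 3, 4, 5, 6}, so |A + B| = 6.
Verify: 6 ≥ 5? Yes ✓.

CD lower bound = 5, actual |A + B| = 6.


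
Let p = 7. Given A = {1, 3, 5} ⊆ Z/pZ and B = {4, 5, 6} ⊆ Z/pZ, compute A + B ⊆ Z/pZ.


Work in Z/7Z: reduce every sum a + b modulo 7.
Enumerate all 9 pairs:
a = 1: 1+4=5, 1+5=6, 1+6=0
a = 3: 3+4=0, 3+5=1, 3+6=2
a = 5: 5+4=2, 5+5=3, 5+6=4
Distinct residues collected: {0, 1, 2, 3, 4, 5, 6}
|A + B| = 7 (out of 7 total residues).

A + B = {0, 1, 2, 3, 4, 5, 6}


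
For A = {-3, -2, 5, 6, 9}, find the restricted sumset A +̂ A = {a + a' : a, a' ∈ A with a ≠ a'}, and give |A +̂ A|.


Restricted sumset: A +̂ A = {a + a' : a ∈ A, a' ∈ A, a ≠ a'}.
Equivalently, take A + A and drop any sum 2a that is achievable ONLY as a + a for a ∈ A (i.e. sums representable only with equal summands).
Enumerate pairs (a, a') with a < a' (symmetric, so each unordered pair gives one sum; this covers all a ≠ a'):
  -3 + -2 = -5
  -3 + 5 = 2
  -3 + 6 = 3
  -3 + 9 = 6
  -2 + 5 = 3
  -2 + 6 = 4
  -2 + 9 = 7
  5 + 6 = 11
  5 + 9 = 14
  6 + 9 = 15
Collected distinct sums: {-5, 2, 3, 4, 6, 7, 11, 14, 15}
|A +̂ A| = 9
(Reference bound: |A +̂ A| ≥ 2|A| - 3 for |A| ≥ 2, with |A| = 5 giving ≥ 7.)

|A +̂ A| = 9


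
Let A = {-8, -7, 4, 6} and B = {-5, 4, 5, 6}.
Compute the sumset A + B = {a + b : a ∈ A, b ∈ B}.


A + B = {a + b : a ∈ A, b ∈ B}.
Enumerate all |A|·|B| = 4·4 = 16 pairs (a, b) and collect distinct sums.
a = -8: -8+-5=-13, -8+4=-4, -8+5=-3, -8+6=-2
a = -7: -7+-5=-12, -7+4=-3, -7+5=-2, -7+6=-1
a = 4: 4+-5=-1, 4+4=8, 4+5=9, 4+6=10
a = 6: 6+-5=1, 6+4=10, 6+5=11, 6+6=12
Collecting distinct sums: A + B = {-13, -12, -4, -3, -2, -1, 1, 8, 9, 10, 11, 12}
|A + B| = 12

A + B = {-13, -12, -4, -3, -2, -1, 1, 8, 9, 10, 11, 12}


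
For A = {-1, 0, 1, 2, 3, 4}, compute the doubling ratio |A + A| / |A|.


|A| = 6.
Compute A + A by enumerating all 36 pairs.
A + A = {-2, -1, 0, 1, 2, 3, 4, 5, 6, 7, 8}, so |A + A| = 11.
K = |A + A| / |A| = 11/6 (already in lowest terms) ≈ 1.8333.
Reference: AP of size 6 gives K = 11/6 ≈ 1.8333; a fully generic set of size 6 gives K ≈ 3.5000.

|A| = 6, |A + A| = 11, K = 11/6.


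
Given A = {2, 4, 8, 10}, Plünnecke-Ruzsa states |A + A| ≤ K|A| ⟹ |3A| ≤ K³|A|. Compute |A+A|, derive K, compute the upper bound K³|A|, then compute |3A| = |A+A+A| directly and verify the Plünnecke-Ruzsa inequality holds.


|A| = 4.
Step 1: Compute A + A by enumerating all 16 pairs.
A + A = {4, 6, 8, 10, 12, 14, 16, 18, 20}, so |A + A| = 9.
Step 2: Doubling constant K = |A + A|/|A| = 9/4 = 9/4 ≈ 2.2500.
Step 3: Plünnecke-Ruzsa gives |3A| ≤ K³·|A| = (2.2500)³ · 4 ≈ 45.5625.
Step 4: Compute 3A = A + A + A directly by enumerating all triples (a,b,c) ∈ A³; |3A| = 13.
Step 5: Check 13 ≤ 45.5625? Yes ✓.

K = 9/4, Plünnecke-Ruzsa bound K³|A| ≈ 45.5625, |3A| = 13, inequality holds.


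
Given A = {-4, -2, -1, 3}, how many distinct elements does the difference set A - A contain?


A - A = {a - a' : a, a' ∈ A}; |A| = 4.
Bounds: 2|A|-1 ≤ |A - A| ≤ |A|² - |A| + 1, i.e. 7 ≤ |A - A| ≤ 13.
Note: 0 ∈ A - A always (from a - a). The set is symmetric: if d ∈ A - A then -d ∈ A - A.
Enumerate nonzero differences d = a - a' with a > a' (then include -d):
Positive differences: {1, 2, 3, 4, 5, 7}
Full difference set: {0} ∪ (positive diffs) ∪ (negative diffs).
|A - A| = 1 + 2·6 = 13 (matches direct enumeration: 13).

|A - A| = 13


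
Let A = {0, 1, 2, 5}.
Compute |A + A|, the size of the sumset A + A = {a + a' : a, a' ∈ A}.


A + A = {a + a' : a, a' ∈ A}; |A| = 4.
General bounds: 2|A| - 1 ≤ |A + A| ≤ |A|(|A|+1)/2, i.e. 7 ≤ |A + A| ≤ 10.
Lower bound 2|A|-1 is attained iff A is an arithmetic progression.
Enumerate sums a + a' for a ≤ a' (symmetric, so this suffices):
a = 0: 0+0=0, 0+1=1, 0+2=2, 0+5=5
a = 1: 1+1=2, 1+2=3, 1+5=6
a = 2: 2+2=4, 2+5=7
a = 5: 5+5=10
Distinct sums: {0, 1, 2, 3, 4, 5, 6, 7, 10}
|A + A| = 9

|A + A| = 9


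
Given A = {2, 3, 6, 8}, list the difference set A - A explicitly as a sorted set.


A - A = {a - a' : a, a' ∈ A}.
Compute a - a' for each ordered pair (a, a'):
a = 2: 2-2=0, 2-3=-1, 2-6=-4, 2-8=-6
a = 3: 3-2=1, 3-3=0, 3-6=-3, 3-8=-5
a = 6: 6-2=4, 6-3=3, 6-6=0, 6-8=-2
a = 8: 8-2=6, 8-3=5, 8-6=2, 8-8=0
Collecting distinct values (and noting 0 appears from a-a):
A - A = {-6, -5, -4, -3, -2, -1, 0, 1, 2, 3, 4, 5, 6}
|A - A| = 13

A - A = {-6, -5, -4, -3, -2, -1, 0, 1, 2, 3, 4, 5, 6}


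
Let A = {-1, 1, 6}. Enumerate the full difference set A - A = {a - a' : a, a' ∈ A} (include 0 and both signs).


A - A = {a - a' : a, a' ∈ A}.
Compute a - a' for each ordered pair (a, a'):
a = -1: -1--1=0, -1-1=-2, -1-6=-7
a = 1: 1--1=2, 1-1=0, 1-6=-5
a = 6: 6--1=7, 6-1=5, 6-6=0
Collecting distinct values (and noting 0 appears from a-a):
A - A = {-7, -5, -2, 0, 2, 5, 7}
|A - A| = 7

A - A = {-7, -5, -2, 0, 2, 5, 7}


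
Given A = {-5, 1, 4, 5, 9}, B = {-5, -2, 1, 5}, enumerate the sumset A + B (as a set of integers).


A + B = {a + b : a ∈ A, b ∈ B}.
Enumerate all |A|·|B| = 5·4 = 20 pairs (a, b) and collect distinct sums.
a = -5: -5+-5=-10, -5+-2=-7, -5+1=-4, -5+5=0
a = 1: 1+-5=-4, 1+-2=-1, 1+1=2, 1+5=6
a = 4: 4+-5=-1, 4+-2=2, 4+1=5, 4+5=9
a = 5: 5+-5=0, 5+-2=3, 5+1=6, 5+5=10
a = 9: 9+-5=4, 9+-2=7, 9+1=10, 9+5=14
Collecting distinct sums: A + B = {-10, -7, -4, -1, 0, 2, 3, 4, 5, 6, 7, 9, 10, 14}
|A + B| = 14

A + B = {-10, -7, -4, -1, 0, 2, 3, 4, 5, 6, 7, 9, 10, 14}


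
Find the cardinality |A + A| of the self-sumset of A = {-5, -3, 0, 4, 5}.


A + A = {a + a' : a, a' ∈ A}; |A| = 5.
General bounds: 2|A| - 1 ≤ |A + A| ≤ |A|(|A|+1)/2, i.e. 9 ≤ |A + A| ≤ 15.
Lower bound 2|A|-1 is attained iff A is an arithmetic progression.
Enumerate sums a + a' for a ≤ a' (symmetric, so this suffices):
a = -5: -5+-5=-10, -5+-3=-8, -5+0=-5, -5+4=-1, -5+5=0
a = -3: -3+-3=-6, -3+0=-3, -3+4=1, -3+5=2
a = 0: 0+0=0, 0+4=4, 0+5=5
a = 4: 4+4=8, 4+5=9
a = 5: 5+5=10
Distinct sums: {-10, -8, -6, -5, -3, -1, 0, 1, 2, 4, 5, 8, 9, 10}
|A + A| = 14

|A + A| = 14


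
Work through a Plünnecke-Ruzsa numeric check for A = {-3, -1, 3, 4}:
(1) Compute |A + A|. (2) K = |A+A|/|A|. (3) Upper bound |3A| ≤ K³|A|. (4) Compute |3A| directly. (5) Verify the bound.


|A| = 4.
Step 1: Compute A + A by enumerating all 16 pairs.
A + A = {-6, -4, -2, 0, 1, 2, 3, 6, 7, 8}, so |A + A| = 10.
Step 2: Doubling constant K = |A + A|/|A| = 10/4 = 10/4 ≈ 2.5000.
Step 3: Plünnecke-Ruzsa gives |3A| ≤ K³·|A| = (2.5000)³ · 4 ≈ 62.5000.
Step 4: Compute 3A = A + A + A directly by enumerating all triples (a,b,c) ∈ A³; |3A| = 18.
Step 5: Check 18 ≤ 62.5000? Yes ✓.

K = 10/4, Plünnecke-Ruzsa bound K³|A| ≈ 62.5000, |3A| = 18, inequality holds.


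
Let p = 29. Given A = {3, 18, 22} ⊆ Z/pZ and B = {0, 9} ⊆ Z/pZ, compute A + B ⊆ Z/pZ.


Work in Z/29Z: reduce every sum a + b modulo 29.
Enumerate all 6 pairs:
a = 3: 3+0=3, 3+9=12
a = 18: 18+0=18, 18+9=27
a = 22: 22+0=22, 22+9=2
Distinct residues collected: {2, 3, 12, 18, 22, 27}
|A + B| = 6 (out of 29 total residues).

A + B = {2, 3, 12, 18, 22, 27}


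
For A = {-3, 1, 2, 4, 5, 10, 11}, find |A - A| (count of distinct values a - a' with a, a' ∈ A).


A - A = {a - a' : a, a' ∈ A}; |A| = 7.
Bounds: 2|A|-1 ≤ |A - A| ≤ |A|² - |A| + 1, i.e. 13 ≤ |A - A| ≤ 43.
Note: 0 ∈ A - A always (from a - a). The set is symmetric: if d ∈ A - A then -d ∈ A - A.
Enumerate nonzero differences d = a - a' with a > a' (then include -d):
Positive differences: {1, 2, 3, 4, 5, 6, 7, 8, 9, 10, 13, 14}
Full difference set: {0} ∪ (positive diffs) ∪ (negative diffs).
|A - A| = 1 + 2·12 = 25 (matches direct enumeration: 25).

|A - A| = 25


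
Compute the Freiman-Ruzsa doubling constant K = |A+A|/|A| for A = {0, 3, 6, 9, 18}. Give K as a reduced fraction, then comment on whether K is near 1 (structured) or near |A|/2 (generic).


|A| = 5.
Compute A + A by enumerating all 25 pairs.
A + A = {0, 3, 6, 9, 12, 15, 18, 21, 24, 27, 36}, so |A + A| = 11.
K = |A + A| / |A| = 11/5 (already in lowest terms) ≈ 2.2000.
Reference: AP of size 5 gives K = 9/5 ≈ 1.8000; a fully generic set of size 5 gives K ≈ 3.0000.

|A| = 5, |A + A| = 11, K = 11/5.


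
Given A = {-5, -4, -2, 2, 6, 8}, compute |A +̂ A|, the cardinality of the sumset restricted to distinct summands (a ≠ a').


Restricted sumset: A +̂ A = {a + a' : a ∈ A, a' ∈ A, a ≠ a'}.
Equivalently, take A + A and drop any sum 2a that is achievable ONLY as a + a for a ∈ A (i.e. sums representable only with equal summands).
Enumerate pairs (a, a') with a < a' (symmetric, so each unordered pair gives one sum; this covers all a ≠ a'):
  -5 + -4 = -9
  -5 + -2 = -7
  -5 + 2 = -3
  -5 + 6 = 1
  -5 + 8 = 3
  -4 + -2 = -6
  -4 + 2 = -2
  -4 + 6 = 2
  -4 + 8 = 4
  -2 + 2 = 0
  -2 + 6 = 4
  -2 + 8 = 6
  2 + 6 = 8
  2 + 8 = 10
  6 + 8 = 14
Collected distinct sums: {-9, -7, -6, -3, -2, 0, 1, 2, 3, 4, 6, 8, 10, 14}
|A +̂ A| = 14
(Reference bound: |A +̂ A| ≥ 2|A| - 3 for |A| ≥ 2, with |A| = 6 giving ≥ 9.)

|A +̂ A| = 14


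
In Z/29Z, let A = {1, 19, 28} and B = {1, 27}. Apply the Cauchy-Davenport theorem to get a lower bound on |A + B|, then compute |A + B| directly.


Cauchy-Davenport: |A + B| ≥ min(p, |A| + |B| - 1) for A, B nonempty in Z/pZ.
|A| = 3, |B| = 2, p = 29.
CD lower bound = min(29, 3 + 2 - 1) = min(29, 4) = 4.
Compute A + B mod 29 directly:
a = 1: 1+1=2, 1+27=28
a = 19: 19+1=20, 19+27=17
a = 28: 28+1=0, 28+27=26
A + B = {0, 2, 17, 20, 26, 28}, so |A + B| = 6.
Verify: 6 ≥ 4? Yes ✓.

CD lower bound = 4, actual |A + B| = 6.


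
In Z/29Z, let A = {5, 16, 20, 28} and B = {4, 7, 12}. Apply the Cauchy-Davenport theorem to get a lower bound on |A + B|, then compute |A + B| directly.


Cauchy-Davenport: |A + B| ≥ min(p, |A| + |B| - 1) for A, B nonempty in Z/pZ.
|A| = 4, |B| = 3, p = 29.
CD lower bound = min(29, 4 + 3 - 1) = min(29, 6) = 6.
Compute A + B mod 29 directly:
a = 5: 5+4=9, 5+7=12, 5+12=17
a = 16: 16+4=20, 16+7=23, 16+12=28
a = 20: 20+4=24, 20+7=27, 20+12=3
a = 28: 28+4=3, 28+7=6, 28+12=11
A + B = {3, 6, 9, 11, 12, 17, 20, 23, 24, 27, 28}, so |A + B| = 11.
Verify: 11 ≥ 6? Yes ✓.

CD lower bound = 6, actual |A + B| = 11.


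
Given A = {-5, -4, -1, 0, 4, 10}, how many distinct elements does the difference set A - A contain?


A - A = {a - a' : a, a' ∈ A}; |A| = 6.
Bounds: 2|A|-1 ≤ |A - A| ≤ |A|² - |A| + 1, i.e. 11 ≤ |A - A| ≤ 31.
Note: 0 ∈ A - A always (from a - a). The set is symmetric: if d ∈ A - A then -d ∈ A - A.
Enumerate nonzero differences d = a - a' with a > a' (then include -d):
Positive differences: {1, 3, 4, 5, 6, 8, 9, 10, 11, 14, 15}
Full difference set: {0} ∪ (positive diffs) ∪ (negative diffs).
|A - A| = 1 + 2·11 = 23 (matches direct enumeration: 23).

|A - A| = 23


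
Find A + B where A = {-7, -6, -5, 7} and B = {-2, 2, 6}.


A + B = {a + b : a ∈ A, b ∈ B}.
Enumerate all |A|·|B| = 4·3 = 12 pairs (a, b) and collect distinct sums.
a = -7: -7+-2=-9, -7+2=-5, -7+6=-1
a = -6: -6+-2=-8, -6+2=-4, -6+6=0
a = -5: -5+-2=-7, -5+2=-3, -5+6=1
a = 7: 7+-2=5, 7+2=9, 7+6=13
Collecting distinct sums: A + B = {-9, -8, -7, -5, -4, -3, -1, 0, 1, 5, 9, 13}
|A + B| = 12

A + B = {-9, -8, -7, -5, -4, -3, -1, 0, 1, 5, 9, 13}


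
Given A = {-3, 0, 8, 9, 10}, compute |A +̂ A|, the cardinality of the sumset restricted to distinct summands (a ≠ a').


Restricted sumset: A +̂ A = {a + a' : a ∈ A, a' ∈ A, a ≠ a'}.
Equivalently, take A + A and drop any sum 2a that is achievable ONLY as a + a for a ∈ A (i.e. sums representable only with equal summands).
Enumerate pairs (a, a') with a < a' (symmetric, so each unordered pair gives one sum; this covers all a ≠ a'):
  -3 + 0 = -3
  -3 + 8 = 5
  -3 + 9 = 6
  -3 + 10 = 7
  0 + 8 = 8
  0 + 9 = 9
  0 + 10 = 10
  8 + 9 = 17
  8 + 10 = 18
  9 + 10 = 19
Collected distinct sums: {-3, 5, 6, 7, 8, 9, 10, 17, 18, 19}
|A +̂ A| = 10
(Reference bound: |A +̂ A| ≥ 2|A| - 3 for |A| ≥ 2, with |A| = 5 giving ≥ 7.)

|A +̂ A| = 10


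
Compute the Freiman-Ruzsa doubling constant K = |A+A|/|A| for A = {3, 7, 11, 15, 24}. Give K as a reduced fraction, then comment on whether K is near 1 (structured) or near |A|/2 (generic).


|A| = 5.
Compute A + A by enumerating all 25 pairs.
A + A = {6, 10, 14, 18, 22, 26, 27, 30, 31, 35, 39, 48}, so |A + A| = 12.
K = |A + A| / |A| = 12/5 (already in lowest terms) ≈ 2.4000.
Reference: AP of size 5 gives K = 9/5 ≈ 1.8000; a fully generic set of size 5 gives K ≈ 3.0000.

|A| = 5, |A + A| = 12, K = 12/5.


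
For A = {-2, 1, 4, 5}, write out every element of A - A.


A - A = {a - a' : a, a' ∈ A}.
Compute a - a' for each ordered pair (a, a'):
a = -2: -2--2=0, -2-1=-3, -2-4=-6, -2-5=-7
a = 1: 1--2=3, 1-1=0, 1-4=-3, 1-5=-4
a = 4: 4--2=6, 4-1=3, 4-4=0, 4-5=-1
a = 5: 5--2=7, 5-1=4, 5-4=1, 5-5=0
Collecting distinct values (and noting 0 appears from a-a):
A - A = {-7, -6, -4, -3, -1, 0, 1, 3, 4, 6, 7}
|A - A| = 11

A - A = {-7, -6, -4, -3, -1, 0, 1, 3, 4, 6, 7}


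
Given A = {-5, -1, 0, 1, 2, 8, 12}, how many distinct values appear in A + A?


A + A = {a + a' : a, a' ∈ A}; |A| = 7.
General bounds: 2|A| - 1 ≤ |A + A| ≤ |A|(|A|+1)/2, i.e. 13 ≤ |A + A| ≤ 28.
Lower bound 2|A|-1 is attained iff A is an arithmetic progression.
Enumerate sums a + a' for a ≤ a' (symmetric, so this suffices):
a = -5: -5+-5=-10, -5+-1=-6, -5+0=-5, -5+1=-4, -5+2=-3, -5+8=3, -5+12=7
a = -1: -1+-1=-2, -1+0=-1, -1+1=0, -1+2=1, -1+8=7, -1+12=11
a = 0: 0+0=0, 0+1=1, 0+2=2, 0+8=8, 0+12=12
a = 1: 1+1=2, 1+2=3, 1+8=9, 1+12=13
a = 2: 2+2=4, 2+8=10, 2+12=14
a = 8: 8+8=16, 8+12=20
a = 12: 12+12=24
Distinct sums: {-10, -6, -5, -4, -3, -2, -1, 0, 1, 2, 3, 4, 7, 8, 9, 10, 11, 12, 13, 14, 16, 20, 24}
|A + A| = 23

|A + A| = 23


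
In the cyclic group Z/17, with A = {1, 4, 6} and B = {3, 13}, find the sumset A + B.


Work in Z/17Z: reduce every sum a + b modulo 17.
Enumerate all 6 pairs:
a = 1: 1+3=4, 1+13=14
a = 4: 4+3=7, 4+13=0
a = 6: 6+3=9, 6+13=2
Distinct residues collected: {0, 2, 4, 7, 9, 14}
|A + B| = 6 (out of 17 total residues).

A + B = {0, 2, 4, 7, 9, 14}


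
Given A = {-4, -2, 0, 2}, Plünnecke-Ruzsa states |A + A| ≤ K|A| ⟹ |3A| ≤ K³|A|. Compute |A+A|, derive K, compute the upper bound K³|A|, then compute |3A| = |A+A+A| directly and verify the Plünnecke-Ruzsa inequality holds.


|A| = 4.
Step 1: Compute A + A by enumerating all 16 pairs.
A + A = {-8, -6, -4, -2, 0, 2, 4}, so |A + A| = 7.
Step 2: Doubling constant K = |A + A|/|A| = 7/4 = 7/4 ≈ 1.7500.
Step 3: Plünnecke-Ruzsa gives |3A| ≤ K³·|A| = (1.7500)³ · 4 ≈ 21.4375.
Step 4: Compute 3A = A + A + A directly by enumerating all triples (a,b,c) ∈ A³; |3A| = 10.
Step 5: Check 10 ≤ 21.4375? Yes ✓.

K = 7/4, Plünnecke-Ruzsa bound K³|A| ≈ 21.4375, |3A| = 10, inequality holds.


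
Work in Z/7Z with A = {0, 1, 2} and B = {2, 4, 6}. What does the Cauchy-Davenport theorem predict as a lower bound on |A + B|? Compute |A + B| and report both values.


Cauchy-Davenport: |A + B| ≥ min(p, |A| + |B| - 1) for A, B nonempty in Z/pZ.
|A| = 3, |B| = 3, p = 7.
CD lower bound = min(7, 3 + 3 - 1) = min(7, 5) = 5.
Compute A + B mod 7 directly:
a = 0: 0+2=2, 0+4=4, 0+6=6
a = 1: 1+2=3, 1+4=5, 1+6=0
a = 2: 2+2=4, 2+4=6, 2+6=1
A + B = {0, 1, 2, 3, 4, 5, 6}, so |A + B| = 7.
Verify: 7 ≥ 5? Yes ✓.

CD lower bound = 5, actual |A + B| = 7.


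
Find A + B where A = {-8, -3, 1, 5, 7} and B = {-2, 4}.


A + B = {a + b : a ∈ A, b ∈ B}.
Enumerate all |A|·|B| = 5·2 = 10 pairs (a, b) and collect distinct sums.
a = -8: -8+-2=-10, -8+4=-4
a = -3: -3+-2=-5, -3+4=1
a = 1: 1+-2=-1, 1+4=5
a = 5: 5+-2=3, 5+4=9
a = 7: 7+-2=5, 7+4=11
Collecting distinct sums: A + B = {-10, -5, -4, -1, 1, 3, 5, 9, 11}
|A + B| = 9

A + B = {-10, -5, -4, -1, 1, 3, 5, 9, 11}


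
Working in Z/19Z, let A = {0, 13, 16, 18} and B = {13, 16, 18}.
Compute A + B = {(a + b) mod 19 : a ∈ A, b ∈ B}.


Work in Z/19Z: reduce every sum a + b modulo 19.
Enumerate all 12 pairs:
a = 0: 0+13=13, 0+16=16, 0+18=18
a = 13: 13+13=7, 13+16=10, 13+18=12
a = 16: 16+13=10, 16+16=13, 16+18=15
a = 18: 18+13=12, 18+16=15, 18+18=17
Distinct residues collected: {7, 10, 12, 13, 15, 16, 17, 18}
|A + B| = 8 (out of 19 total residues).

A + B = {7, 10, 12, 13, 15, 16, 17, 18}


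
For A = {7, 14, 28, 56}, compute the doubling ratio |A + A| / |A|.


|A| = 4.
Compute A + A by enumerating all 16 pairs.
A + A = {14, 21, 28, 35, 42, 56, 63, 70, 84, 112}, so |A + A| = 10.
K = |A + A| / |A| = 10/4 = 5/2 ≈ 2.5000.
Reference: AP of size 4 gives K = 7/4 ≈ 1.7500; a fully generic set of size 4 gives K ≈ 2.5000.

|A| = 4, |A + A| = 10, K = 10/4 = 5/2.


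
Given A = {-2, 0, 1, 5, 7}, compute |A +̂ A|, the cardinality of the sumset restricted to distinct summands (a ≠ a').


Restricted sumset: A +̂ A = {a + a' : a ∈ A, a' ∈ A, a ≠ a'}.
Equivalently, take A + A and drop any sum 2a that is achievable ONLY as a + a for a ∈ A (i.e. sums representable only with equal summands).
Enumerate pairs (a, a') with a < a' (symmetric, so each unordered pair gives one sum; this covers all a ≠ a'):
  -2 + 0 = -2
  -2 + 1 = -1
  -2 + 5 = 3
  -2 + 7 = 5
  0 + 1 = 1
  0 + 5 = 5
  0 + 7 = 7
  1 + 5 = 6
  1 + 7 = 8
  5 + 7 = 12
Collected distinct sums: {-2, -1, 1, 3, 5, 6, 7, 8, 12}
|A +̂ A| = 9
(Reference bound: |A +̂ A| ≥ 2|A| - 3 for |A| ≥ 2, with |A| = 5 giving ≥ 7.)

|A +̂ A| = 9


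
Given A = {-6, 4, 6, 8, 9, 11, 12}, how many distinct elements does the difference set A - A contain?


A - A = {a - a' : a, a' ∈ A}; |A| = 7.
Bounds: 2|A|-1 ≤ |A - A| ≤ |A|² - |A| + 1, i.e. 13 ≤ |A - A| ≤ 43.
Note: 0 ∈ A - A always (from a - a). The set is symmetric: if d ∈ A - A then -d ∈ A - A.
Enumerate nonzero differences d = a - a' with a > a' (then include -d):
Positive differences: {1, 2, 3, 4, 5, 6, 7, 8, 10, 12, 14, 15, 17, 18}
Full difference set: {0} ∪ (positive diffs) ∪ (negative diffs).
|A - A| = 1 + 2·14 = 29 (matches direct enumeration: 29).

|A - A| = 29


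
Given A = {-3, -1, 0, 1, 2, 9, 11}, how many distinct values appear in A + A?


A + A = {a + a' : a, a' ∈ A}; |A| = 7.
General bounds: 2|A| - 1 ≤ |A + A| ≤ |A|(|A|+1)/2, i.e. 13 ≤ |A + A| ≤ 28.
Lower bound 2|A|-1 is attained iff A is an arithmetic progression.
Enumerate sums a + a' for a ≤ a' (symmetric, so this suffices):
a = -3: -3+-3=-6, -3+-1=-4, -3+0=-3, -3+1=-2, -3+2=-1, -3+9=6, -3+11=8
a = -1: -1+-1=-2, -1+0=-1, -1+1=0, -1+2=1, -1+9=8, -1+11=10
a = 0: 0+0=0, 0+1=1, 0+2=2, 0+9=9, 0+11=11
a = 1: 1+1=2, 1+2=3, 1+9=10, 1+11=12
a = 2: 2+2=4, 2+9=11, 2+11=13
a = 9: 9+9=18, 9+11=20
a = 11: 11+11=22
Distinct sums: {-6, -4, -3, -2, -1, 0, 1, 2, 3, 4, 6, 8, 9, 10, 11, 12, 13, 18, 20, 22}
|A + A| = 20

|A + A| = 20


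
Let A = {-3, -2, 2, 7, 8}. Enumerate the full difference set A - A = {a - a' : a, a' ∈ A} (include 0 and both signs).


A - A = {a - a' : a, a' ∈ A}.
Compute a - a' for each ordered pair (a, a'):
a = -3: -3--3=0, -3--2=-1, -3-2=-5, -3-7=-10, -3-8=-11
a = -2: -2--3=1, -2--2=0, -2-2=-4, -2-7=-9, -2-8=-10
a = 2: 2--3=5, 2--2=4, 2-2=0, 2-7=-5, 2-8=-6
a = 7: 7--3=10, 7--2=9, 7-2=5, 7-7=0, 7-8=-1
a = 8: 8--3=11, 8--2=10, 8-2=6, 8-7=1, 8-8=0
Collecting distinct values (and noting 0 appears from a-a):
A - A = {-11, -10, -9, -6, -5, -4, -1, 0, 1, 4, 5, 6, 9, 10, 11}
|A - A| = 15

A - A = {-11, -10, -9, -6, -5, -4, -1, 0, 1, 4, 5, 6, 9, 10, 11}


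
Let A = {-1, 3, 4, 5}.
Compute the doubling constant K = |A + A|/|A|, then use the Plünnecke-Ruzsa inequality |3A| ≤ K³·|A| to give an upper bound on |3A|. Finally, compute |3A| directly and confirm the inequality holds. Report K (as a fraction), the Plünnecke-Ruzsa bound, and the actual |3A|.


|A| = 4.
Step 1: Compute A + A by enumerating all 16 pairs.
A + A = {-2, 2, 3, 4, 6, 7, 8, 9, 10}, so |A + A| = 9.
Step 2: Doubling constant K = |A + A|/|A| = 9/4 = 9/4 ≈ 2.2500.
Step 3: Plünnecke-Ruzsa gives |3A| ≤ K³·|A| = (2.2500)³ · 4 ≈ 45.5625.
Step 4: Compute 3A = A + A + A directly by enumerating all triples (a,b,c) ∈ A³; |3A| = 15.
Step 5: Check 15 ≤ 45.5625? Yes ✓.

K = 9/4, Plünnecke-Ruzsa bound K³|A| ≈ 45.5625, |3A| = 15, inequality holds.


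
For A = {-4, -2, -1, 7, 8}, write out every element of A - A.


A - A = {a - a' : a, a' ∈ A}.
Compute a - a' for each ordered pair (a, a'):
a = -4: -4--4=0, -4--2=-2, -4--1=-3, -4-7=-11, -4-8=-12
a = -2: -2--4=2, -2--2=0, -2--1=-1, -2-7=-9, -2-8=-10
a = -1: -1--4=3, -1--2=1, -1--1=0, -1-7=-8, -1-8=-9
a = 7: 7--4=11, 7--2=9, 7--1=8, 7-7=0, 7-8=-1
a = 8: 8--4=12, 8--2=10, 8--1=9, 8-7=1, 8-8=0
Collecting distinct values (and noting 0 appears from a-a):
A - A = {-12, -11, -10, -9, -8, -3, -2, -1, 0, 1, 2, 3, 8, 9, 10, 11, 12}
|A - A| = 17

A - A = {-12, -11, -10, -9, -8, -3, -2, -1, 0, 1, 2, 3, 8, 9, 10, 11, 12}


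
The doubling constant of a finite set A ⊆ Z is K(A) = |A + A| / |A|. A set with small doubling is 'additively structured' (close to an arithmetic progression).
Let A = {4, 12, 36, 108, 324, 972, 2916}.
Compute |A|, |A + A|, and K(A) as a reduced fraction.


|A| = 7.
Compute A + A by enumerating all 49 pairs.
A + A = {8, 16, 24, 40, 48, 72, 112, 120, 144, 216, 328, 336, 360, 432, 648, 976, 984, 1008, 1080, 1296, 1944, 2920, 2928, 2952, 3024, 3240, 3888, 5832}, so |A + A| = 28.
K = |A + A| / |A| = 28/7 = 4/1 ≈ 4.0000.
Reference: AP of size 7 gives K = 13/7 ≈ 1.8571; a fully generic set of size 7 gives K ≈ 4.0000.

|A| = 7, |A + A| = 28, K = 28/7 = 4/1.


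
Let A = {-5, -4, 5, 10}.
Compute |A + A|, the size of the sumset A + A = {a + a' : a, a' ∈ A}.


A + A = {a + a' : a, a' ∈ A}; |A| = 4.
General bounds: 2|A| - 1 ≤ |A + A| ≤ |A|(|A|+1)/2, i.e. 7 ≤ |A + A| ≤ 10.
Lower bound 2|A|-1 is attained iff A is an arithmetic progression.
Enumerate sums a + a' for a ≤ a' (symmetric, so this suffices):
a = -5: -5+-5=-10, -5+-4=-9, -5+5=0, -5+10=5
a = -4: -4+-4=-8, -4+5=1, -4+10=6
a = 5: 5+5=10, 5+10=15
a = 10: 10+10=20
Distinct sums: {-10, -9, -8, 0, 1, 5, 6, 10, 15, 20}
|A + A| = 10

|A + A| = 10


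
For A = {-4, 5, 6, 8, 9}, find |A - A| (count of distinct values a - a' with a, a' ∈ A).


A - A = {a - a' : a, a' ∈ A}; |A| = 5.
Bounds: 2|A|-1 ≤ |A - A| ≤ |A|² - |A| + 1, i.e. 9 ≤ |A - A| ≤ 21.
Note: 0 ∈ A - A always (from a - a). The set is symmetric: if d ∈ A - A then -d ∈ A - A.
Enumerate nonzero differences d = a - a' with a > a' (then include -d):
Positive differences: {1, 2, 3, 4, 9, 10, 12, 13}
Full difference set: {0} ∪ (positive diffs) ∪ (negative diffs).
|A - A| = 1 + 2·8 = 17 (matches direct enumeration: 17).

|A - A| = 17


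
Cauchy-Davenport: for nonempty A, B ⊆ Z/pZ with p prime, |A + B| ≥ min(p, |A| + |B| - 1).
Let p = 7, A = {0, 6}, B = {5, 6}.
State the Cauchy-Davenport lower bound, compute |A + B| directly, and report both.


Cauchy-Davenport: |A + B| ≥ min(p, |A| + |B| - 1) for A, B nonempty in Z/pZ.
|A| = 2, |B| = 2, p = 7.
CD lower bound = min(7, 2 + 2 - 1) = min(7, 3) = 3.
Compute A + B mod 7 directly:
a = 0: 0+5=5, 0+6=6
a = 6: 6+5=4, 6+6=5
A + B = {4, 5, 6}, so |A + B| = 3.
Verify: 3 ≥ 3? Yes ✓.

CD lower bound = 3, actual |A + B| = 3.


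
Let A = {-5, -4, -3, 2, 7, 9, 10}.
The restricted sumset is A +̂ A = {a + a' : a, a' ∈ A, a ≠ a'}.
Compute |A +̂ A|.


Restricted sumset: A +̂ A = {a + a' : a ∈ A, a' ∈ A, a ≠ a'}.
Equivalently, take A + A and drop any sum 2a that is achievable ONLY as a + a for a ∈ A (i.e. sums representable only with equal summands).
Enumerate pairs (a, a') with a < a' (symmetric, so each unordered pair gives one sum; this covers all a ≠ a'):
  -5 + -4 = -9
  -5 + -3 = -8
  -5 + 2 = -3
  -5 + 7 = 2
  -5 + 9 = 4
  -5 + 10 = 5
  -4 + -3 = -7
  -4 + 2 = -2
  -4 + 7 = 3
  -4 + 9 = 5
  -4 + 10 = 6
  -3 + 2 = -1
  -3 + 7 = 4
  -3 + 9 = 6
  -3 + 10 = 7
  2 + 7 = 9
  2 + 9 = 11
  2 + 10 = 12
  7 + 9 = 16
  7 + 10 = 17
  9 + 10 = 19
Collected distinct sums: {-9, -8, -7, -3, -2, -1, 2, 3, 4, 5, 6, 7, 9, 11, 12, 16, 17, 19}
|A +̂ A| = 18
(Reference bound: |A +̂ A| ≥ 2|A| - 3 for |A| ≥ 2, with |A| = 7 giving ≥ 11.)

|A +̂ A| = 18


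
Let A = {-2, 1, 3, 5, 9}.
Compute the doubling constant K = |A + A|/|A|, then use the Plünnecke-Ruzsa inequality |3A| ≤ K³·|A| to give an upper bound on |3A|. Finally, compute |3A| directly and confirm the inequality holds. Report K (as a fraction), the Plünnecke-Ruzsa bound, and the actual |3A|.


|A| = 5.
Step 1: Compute A + A by enumerating all 25 pairs.
A + A = {-4, -1, 1, 2, 3, 4, 6, 7, 8, 10, 12, 14, 18}, so |A + A| = 13.
Step 2: Doubling constant K = |A + A|/|A| = 13/5 = 13/5 ≈ 2.6000.
Step 3: Plünnecke-Ruzsa gives |3A| ≤ K³·|A| = (2.6000)³ · 5 ≈ 87.8800.
Step 4: Compute 3A = A + A + A directly by enumerating all triples (a,b,c) ∈ A³; |3A| = 24.
Step 5: Check 24 ≤ 87.8800? Yes ✓.

K = 13/5, Plünnecke-Ruzsa bound K³|A| ≈ 87.8800, |3A| = 24, inequality holds.


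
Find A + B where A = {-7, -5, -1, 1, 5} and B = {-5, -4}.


A + B = {a + b : a ∈ A, b ∈ B}.
Enumerate all |A|·|B| = 5·2 = 10 pairs (a, b) and collect distinct sums.
a = -7: -7+-5=-12, -7+-4=-11
a = -5: -5+-5=-10, -5+-4=-9
a = -1: -1+-5=-6, -1+-4=-5
a = 1: 1+-5=-4, 1+-4=-3
a = 5: 5+-5=0, 5+-4=1
Collecting distinct sums: A + B = {-12, -11, -10, -9, -6, -5, -4, -3, 0, 1}
|A + B| = 10

A + B = {-12, -11, -10, -9, -6, -5, -4, -3, 0, 1}


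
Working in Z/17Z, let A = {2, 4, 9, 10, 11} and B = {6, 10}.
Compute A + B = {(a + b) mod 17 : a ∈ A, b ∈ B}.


Work in Z/17Z: reduce every sum a + b modulo 17.
Enumerate all 10 pairs:
a = 2: 2+6=8, 2+10=12
a = 4: 4+6=10, 4+10=14
a = 9: 9+6=15, 9+10=2
a = 10: 10+6=16, 10+10=3
a = 11: 11+6=0, 11+10=4
Distinct residues collected: {0, 2, 3, 4, 8, 10, 12, 14, 15, 16}
|A + B| = 10 (out of 17 total residues).

A + B = {0, 2, 3, 4, 8, 10, 12, 14, 15, 16}


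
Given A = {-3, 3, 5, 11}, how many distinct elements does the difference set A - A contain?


A - A = {a - a' : a, a' ∈ A}; |A| = 4.
Bounds: 2|A|-1 ≤ |A - A| ≤ |A|² - |A| + 1, i.e. 7 ≤ |A - A| ≤ 13.
Note: 0 ∈ A - A always (from a - a). The set is symmetric: if d ∈ A - A then -d ∈ A - A.
Enumerate nonzero differences d = a - a' with a > a' (then include -d):
Positive differences: {2, 6, 8, 14}
Full difference set: {0} ∪ (positive diffs) ∪ (negative diffs).
|A - A| = 1 + 2·4 = 9 (matches direct enumeration: 9).

|A - A| = 9


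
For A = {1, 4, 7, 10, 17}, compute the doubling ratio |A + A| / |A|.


|A| = 5.
Compute A + A by enumerating all 25 pairs.
A + A = {2, 5, 8, 11, 14, 17, 18, 20, 21, 24, 27, 34}, so |A + A| = 12.
K = |A + A| / |A| = 12/5 (already in lowest terms) ≈ 2.4000.
Reference: AP of size 5 gives K = 9/5 ≈ 1.8000; a fully generic set of size 5 gives K ≈ 3.0000.

|A| = 5, |A + A| = 12, K = 12/5.


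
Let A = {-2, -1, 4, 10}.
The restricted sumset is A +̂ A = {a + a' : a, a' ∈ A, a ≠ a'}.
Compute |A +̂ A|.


Restricted sumset: A +̂ A = {a + a' : a ∈ A, a' ∈ A, a ≠ a'}.
Equivalently, take A + A and drop any sum 2a that is achievable ONLY as a + a for a ∈ A (i.e. sums representable only with equal summands).
Enumerate pairs (a, a') with a < a' (symmetric, so each unordered pair gives one sum; this covers all a ≠ a'):
  -2 + -1 = -3
  -2 + 4 = 2
  -2 + 10 = 8
  -1 + 4 = 3
  -1 + 10 = 9
  4 + 10 = 14
Collected distinct sums: {-3, 2, 3, 8, 9, 14}
|A +̂ A| = 6
(Reference bound: |A +̂ A| ≥ 2|A| - 3 for |A| ≥ 2, with |A| = 4 giving ≥ 5.)

|A +̂ A| = 6


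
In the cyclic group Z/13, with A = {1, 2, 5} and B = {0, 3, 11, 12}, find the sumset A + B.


Work in Z/13Z: reduce every sum a + b modulo 13.
Enumerate all 12 pairs:
a = 1: 1+0=1, 1+3=4, 1+11=12, 1+12=0
a = 2: 2+0=2, 2+3=5, 2+11=0, 2+12=1
a = 5: 5+0=5, 5+3=8, 5+11=3, 5+12=4
Distinct residues collected: {0, 1, 2, 3, 4, 5, 8, 12}
|A + B| = 8 (out of 13 total residues).

A + B = {0, 1, 2, 3, 4, 5, 8, 12}


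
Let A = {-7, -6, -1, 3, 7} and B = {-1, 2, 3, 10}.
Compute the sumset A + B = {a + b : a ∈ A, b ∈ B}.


A + B = {a + b : a ∈ A, b ∈ B}.
Enumerate all |A|·|B| = 5·4 = 20 pairs (a, b) and collect distinct sums.
a = -7: -7+-1=-8, -7+2=-5, -7+3=-4, -7+10=3
a = -6: -6+-1=-7, -6+2=-4, -6+3=-3, -6+10=4
a = -1: -1+-1=-2, -1+2=1, -1+3=2, -1+10=9
a = 3: 3+-1=2, 3+2=5, 3+3=6, 3+10=13
a = 7: 7+-1=6, 7+2=9, 7+3=10, 7+10=17
Collecting distinct sums: A + B = {-8, -7, -5, -4, -3, -2, 1, 2, 3, 4, 5, 6, 9, 10, 13, 17}
|A + B| = 16

A + B = {-8, -7, -5, -4, -3, -2, 1, 2, 3, 4, 5, 6, 9, 10, 13, 17}


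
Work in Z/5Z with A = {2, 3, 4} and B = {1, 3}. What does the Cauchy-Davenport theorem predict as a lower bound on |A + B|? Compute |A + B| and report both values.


Cauchy-Davenport: |A + B| ≥ min(p, |A| + |B| - 1) for A, B nonempty in Z/pZ.
|A| = 3, |B| = 2, p = 5.
CD lower bound = min(5, 3 + 2 - 1) = min(5, 4) = 4.
Compute A + B mod 5 directly:
a = 2: 2+1=3, 2+3=0
a = 3: 3+1=4, 3+3=1
a = 4: 4+1=0, 4+3=2
A + B = {0, 1, 2, 3, 4}, so |A + B| = 5.
Verify: 5 ≥ 4? Yes ✓.

CD lower bound = 4, actual |A + B| = 5.


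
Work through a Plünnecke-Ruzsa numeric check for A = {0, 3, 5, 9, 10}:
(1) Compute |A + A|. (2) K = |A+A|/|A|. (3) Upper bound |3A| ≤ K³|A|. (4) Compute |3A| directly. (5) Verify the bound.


|A| = 5.
Step 1: Compute A + A by enumerating all 25 pairs.
A + A = {0, 3, 5, 6, 8, 9, 10, 12, 13, 14, 15, 18, 19, 20}, so |A + A| = 14.
Step 2: Doubling constant K = |A + A|/|A| = 14/5 = 14/5 ≈ 2.8000.
Step 3: Plünnecke-Ruzsa gives |3A| ≤ K³·|A| = (2.8000)³ · 5 ≈ 109.7600.
Step 4: Compute 3A = A + A + A directly by enumerating all triples (a,b,c) ∈ A³; |3A| = 26.
Step 5: Check 26 ≤ 109.7600? Yes ✓.

K = 14/5, Plünnecke-Ruzsa bound K³|A| ≈ 109.7600, |3A| = 26, inequality holds.


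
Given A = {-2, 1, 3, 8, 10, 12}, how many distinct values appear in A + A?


A + A = {a + a' : a, a' ∈ A}; |A| = 6.
General bounds: 2|A| - 1 ≤ |A + A| ≤ |A|(|A|+1)/2, i.e. 11 ≤ |A + A| ≤ 21.
Lower bound 2|A|-1 is attained iff A is an arithmetic progression.
Enumerate sums a + a' for a ≤ a' (symmetric, so this suffices):
a = -2: -2+-2=-4, -2+1=-1, -2+3=1, -2+8=6, -2+10=8, -2+12=10
a = 1: 1+1=2, 1+3=4, 1+8=9, 1+10=11, 1+12=13
a = 3: 3+3=6, 3+8=11, 3+10=13, 3+12=15
a = 8: 8+8=16, 8+10=18, 8+12=20
a = 10: 10+10=20, 10+12=22
a = 12: 12+12=24
Distinct sums: {-4, -1, 1, 2, 4, 6, 8, 9, 10, 11, 13, 15, 16, 18, 20, 22, 24}
|A + A| = 17

|A + A| = 17


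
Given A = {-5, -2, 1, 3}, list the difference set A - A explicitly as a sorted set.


A - A = {a - a' : a, a' ∈ A}.
Compute a - a' for each ordered pair (a, a'):
a = -5: -5--5=0, -5--2=-3, -5-1=-6, -5-3=-8
a = -2: -2--5=3, -2--2=0, -2-1=-3, -2-3=-5
a = 1: 1--5=6, 1--2=3, 1-1=0, 1-3=-2
a = 3: 3--5=8, 3--2=5, 3-1=2, 3-3=0
Collecting distinct values (and noting 0 appears from a-a):
A - A = {-8, -6, -5, -3, -2, 0, 2, 3, 5, 6, 8}
|A - A| = 11

A - A = {-8, -6, -5, -3, -2, 0, 2, 3, 5, 6, 8}


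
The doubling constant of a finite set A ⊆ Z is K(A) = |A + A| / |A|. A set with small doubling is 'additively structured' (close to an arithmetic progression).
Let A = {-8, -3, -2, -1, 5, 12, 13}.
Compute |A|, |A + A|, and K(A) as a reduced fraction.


|A| = 7.
Compute A + A by enumerating all 49 pairs.
A + A = {-16, -11, -10, -9, -6, -5, -4, -3, -2, 2, 3, 4, 5, 9, 10, 11, 12, 17, 18, 24, 25, 26}, so |A + A| = 22.
K = |A + A| / |A| = 22/7 (already in lowest terms) ≈ 3.1429.
Reference: AP of size 7 gives K = 13/7 ≈ 1.8571; a fully generic set of size 7 gives K ≈ 4.0000.

|A| = 7, |A + A| = 22, K = 22/7.


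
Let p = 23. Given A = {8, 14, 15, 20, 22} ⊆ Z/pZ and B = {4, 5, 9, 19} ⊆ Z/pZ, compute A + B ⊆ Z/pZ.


Work in Z/23Z: reduce every sum a + b modulo 23.
Enumerate all 20 pairs:
a = 8: 8+4=12, 8+5=13, 8+9=17, 8+19=4
a = 14: 14+4=18, 14+5=19, 14+9=0, 14+19=10
a = 15: 15+4=19, 15+5=20, 15+9=1, 15+19=11
a = 20: 20+4=1, 20+5=2, 20+9=6, 20+19=16
a = 22: 22+4=3, 22+5=4, 22+9=8, 22+19=18
Distinct residues collected: {0, 1, 2, 3, 4, 6, 8, 10, 11, 12, 13, 16, 17, 18, 19, 20}
|A + B| = 16 (out of 23 total residues).

A + B = {0, 1, 2, 3, 4, 6, 8, 10, 11, 12, 13, 16, 17, 18, 19, 20}


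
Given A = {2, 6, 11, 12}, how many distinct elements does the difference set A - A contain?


A - A = {a - a' : a, a' ∈ A}; |A| = 4.
Bounds: 2|A|-1 ≤ |A - A| ≤ |A|² - |A| + 1, i.e. 7 ≤ |A - A| ≤ 13.
Note: 0 ∈ A - A always (from a - a). The set is symmetric: if d ∈ A - A then -d ∈ A - A.
Enumerate nonzero differences d = a - a' with a > a' (then include -d):
Positive differences: {1, 4, 5, 6, 9, 10}
Full difference set: {0} ∪ (positive diffs) ∪ (negative diffs).
|A - A| = 1 + 2·6 = 13 (matches direct enumeration: 13).

|A - A| = 13


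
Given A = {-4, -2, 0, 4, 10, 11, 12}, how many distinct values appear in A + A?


A + A = {a + a' : a, a' ∈ A}; |A| = 7.
General bounds: 2|A| - 1 ≤ |A + A| ≤ |A|(|A|+1)/2, i.e. 13 ≤ |A + A| ≤ 28.
Lower bound 2|A|-1 is attained iff A is an arithmetic progression.
Enumerate sums a + a' for a ≤ a' (symmetric, so this suffices):
a = -4: -4+-4=-8, -4+-2=-6, -4+0=-4, -4+4=0, -4+10=6, -4+11=7, -4+12=8
a = -2: -2+-2=-4, -2+0=-2, -2+4=2, -2+10=8, -2+11=9, -2+12=10
a = 0: 0+0=0, 0+4=4, 0+10=10, 0+11=11, 0+12=12
a = 4: 4+4=8, 4+10=14, 4+11=15, 4+12=16
a = 10: 10+10=20, 10+11=21, 10+12=22
a = 11: 11+11=22, 11+12=23
a = 12: 12+12=24
Distinct sums: {-8, -6, -4, -2, 0, 2, 4, 6, 7, 8, 9, 10, 11, 12, 14, 15, 16, 20, 21, 22, 23, 24}
|A + A| = 22

|A + A| = 22


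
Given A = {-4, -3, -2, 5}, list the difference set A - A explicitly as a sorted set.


A - A = {a - a' : a, a' ∈ A}.
Compute a - a' for each ordered pair (a, a'):
a = -4: -4--4=0, -4--3=-1, -4--2=-2, -4-5=-9
a = -3: -3--4=1, -3--3=0, -3--2=-1, -3-5=-8
a = -2: -2--4=2, -2--3=1, -2--2=0, -2-5=-7
a = 5: 5--4=9, 5--3=8, 5--2=7, 5-5=0
Collecting distinct values (and noting 0 appears from a-a):
A - A = {-9, -8, -7, -2, -1, 0, 1, 2, 7, 8, 9}
|A - A| = 11

A - A = {-9, -8, -7, -2, -1, 0, 1, 2, 7, 8, 9}


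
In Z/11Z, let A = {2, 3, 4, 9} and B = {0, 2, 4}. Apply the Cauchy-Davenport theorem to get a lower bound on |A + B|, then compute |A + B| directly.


Cauchy-Davenport: |A + B| ≥ min(p, |A| + |B| - 1) for A, B nonempty in Z/pZ.
|A| = 4, |B| = 3, p = 11.
CD lower bound = min(11, 4 + 3 - 1) = min(11, 6) = 6.
Compute A + B mod 11 directly:
a = 2: 2+0=2, 2+2=4, 2+4=6
a = 3: 3+0=3, 3+2=5, 3+4=7
a = 4: 4+0=4, 4+2=6, 4+4=8
a = 9: 9+0=9, 9+2=0, 9+4=2
A + B = {0, 2, 3, 4, 5, 6, 7, 8, 9}, so |A + B| = 9.
Verify: 9 ≥ 6? Yes ✓.

CD lower bound = 6, actual |A + B| = 9.


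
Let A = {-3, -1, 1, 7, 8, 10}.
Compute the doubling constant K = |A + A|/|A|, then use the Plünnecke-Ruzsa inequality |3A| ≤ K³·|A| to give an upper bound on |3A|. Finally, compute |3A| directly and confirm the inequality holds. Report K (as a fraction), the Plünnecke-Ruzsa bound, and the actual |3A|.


|A| = 6.
Step 1: Compute A + A by enumerating all 36 pairs.
A + A = {-6, -4, -2, 0, 2, 4, 5, 6, 7, 8, 9, 11, 14, 15, 16, 17, 18, 20}, so |A + A| = 18.
Step 2: Doubling constant K = |A + A|/|A| = 18/6 = 18/6 ≈ 3.0000.
Step 3: Plünnecke-Ruzsa gives |3A| ≤ K³·|A| = (3.0000)³ · 6 ≈ 162.0000.
Step 4: Compute 3A = A + A + A directly by enumerating all triples (a,b,c) ∈ A³; |3A| = 33.
Step 5: Check 33 ≤ 162.0000? Yes ✓.

K = 18/6, Plünnecke-Ruzsa bound K³|A| ≈ 162.0000, |3A| = 33, inequality holds.


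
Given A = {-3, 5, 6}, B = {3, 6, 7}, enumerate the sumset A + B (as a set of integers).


A + B = {a + b : a ∈ A, b ∈ B}.
Enumerate all |A|·|B| = 3·3 = 9 pairs (a, b) and collect distinct sums.
a = -3: -3+3=0, -3+6=3, -3+7=4
a = 5: 5+3=8, 5+6=11, 5+7=12
a = 6: 6+3=9, 6+6=12, 6+7=13
Collecting distinct sums: A + B = {0, 3, 4, 8, 9, 11, 12, 13}
|A + B| = 8

A + B = {0, 3, 4, 8, 9, 11, 12, 13}


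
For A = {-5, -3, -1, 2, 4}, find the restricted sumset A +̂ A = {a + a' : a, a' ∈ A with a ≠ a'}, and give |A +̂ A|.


Restricted sumset: A +̂ A = {a + a' : a ∈ A, a' ∈ A, a ≠ a'}.
Equivalently, take A + A and drop any sum 2a that is achievable ONLY as a + a for a ∈ A (i.e. sums representable only with equal summands).
Enumerate pairs (a, a') with a < a' (symmetric, so each unordered pair gives one sum; this covers all a ≠ a'):
  -5 + -3 = -8
  -5 + -1 = -6
  -5 + 2 = -3
  -5 + 4 = -1
  -3 + -1 = -4
  -3 + 2 = -1
  -3 + 4 = 1
  -1 + 2 = 1
  -1 + 4 = 3
  2 + 4 = 6
Collected distinct sums: {-8, -6, -4, -3, -1, 1, 3, 6}
|A +̂ A| = 8
(Reference bound: |A +̂ A| ≥ 2|A| - 3 for |A| ≥ 2, with |A| = 5 giving ≥ 7.)

|A +̂ A| = 8


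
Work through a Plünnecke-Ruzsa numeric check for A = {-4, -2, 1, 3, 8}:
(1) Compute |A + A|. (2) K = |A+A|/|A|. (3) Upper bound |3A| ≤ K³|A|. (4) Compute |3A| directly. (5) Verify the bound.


|A| = 5.
Step 1: Compute A + A by enumerating all 25 pairs.
A + A = {-8, -6, -4, -3, -1, 1, 2, 4, 6, 9, 11, 16}, so |A + A| = 12.
Step 2: Doubling constant K = |A + A|/|A| = 12/5 = 12/5 ≈ 2.4000.
Step 3: Plünnecke-Ruzsa gives |3A| ≤ K³·|A| = (2.4000)³ · 5 ≈ 69.1200.
Step 4: Compute 3A = A + A + A directly by enumerating all triples (a,b,c) ∈ A³; |3A| = 22.
Step 5: Check 22 ≤ 69.1200? Yes ✓.

K = 12/5, Plünnecke-Ruzsa bound K³|A| ≈ 69.1200, |3A| = 22, inequality holds.
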